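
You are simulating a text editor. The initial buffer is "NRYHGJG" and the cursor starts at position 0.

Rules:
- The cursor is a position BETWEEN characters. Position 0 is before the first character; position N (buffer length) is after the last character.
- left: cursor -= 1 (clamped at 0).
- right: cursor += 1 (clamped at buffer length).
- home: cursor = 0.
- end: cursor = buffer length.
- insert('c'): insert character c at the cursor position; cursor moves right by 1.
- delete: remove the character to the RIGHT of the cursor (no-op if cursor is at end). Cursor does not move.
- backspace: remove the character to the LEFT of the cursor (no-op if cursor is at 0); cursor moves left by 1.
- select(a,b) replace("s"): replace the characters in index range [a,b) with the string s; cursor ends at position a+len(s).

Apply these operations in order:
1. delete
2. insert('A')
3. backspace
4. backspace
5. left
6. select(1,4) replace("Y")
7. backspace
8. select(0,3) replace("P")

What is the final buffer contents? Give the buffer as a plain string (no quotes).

After op 1 (delete): buf='RYHGJG' cursor=0
After op 2 (insert('A')): buf='ARYHGJG' cursor=1
After op 3 (backspace): buf='RYHGJG' cursor=0
After op 4 (backspace): buf='RYHGJG' cursor=0
After op 5 (left): buf='RYHGJG' cursor=0
After op 6 (select(1,4) replace("Y")): buf='RYJG' cursor=2
After op 7 (backspace): buf='RJG' cursor=1
After op 8 (select(0,3) replace("P")): buf='P' cursor=1

Answer: P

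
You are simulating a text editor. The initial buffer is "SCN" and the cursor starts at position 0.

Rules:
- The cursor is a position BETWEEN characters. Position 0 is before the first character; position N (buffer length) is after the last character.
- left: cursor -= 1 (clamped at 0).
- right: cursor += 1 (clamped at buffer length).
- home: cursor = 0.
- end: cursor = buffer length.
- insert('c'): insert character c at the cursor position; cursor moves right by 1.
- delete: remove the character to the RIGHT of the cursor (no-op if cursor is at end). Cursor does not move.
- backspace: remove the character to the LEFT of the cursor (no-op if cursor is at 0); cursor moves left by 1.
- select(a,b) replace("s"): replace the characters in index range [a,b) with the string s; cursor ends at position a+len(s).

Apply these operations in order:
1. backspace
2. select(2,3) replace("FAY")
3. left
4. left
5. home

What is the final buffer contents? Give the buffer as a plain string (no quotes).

After op 1 (backspace): buf='SCN' cursor=0
After op 2 (select(2,3) replace("FAY")): buf='SCFAY' cursor=5
After op 3 (left): buf='SCFAY' cursor=4
After op 4 (left): buf='SCFAY' cursor=3
After op 5 (home): buf='SCFAY' cursor=0

Answer: SCFAY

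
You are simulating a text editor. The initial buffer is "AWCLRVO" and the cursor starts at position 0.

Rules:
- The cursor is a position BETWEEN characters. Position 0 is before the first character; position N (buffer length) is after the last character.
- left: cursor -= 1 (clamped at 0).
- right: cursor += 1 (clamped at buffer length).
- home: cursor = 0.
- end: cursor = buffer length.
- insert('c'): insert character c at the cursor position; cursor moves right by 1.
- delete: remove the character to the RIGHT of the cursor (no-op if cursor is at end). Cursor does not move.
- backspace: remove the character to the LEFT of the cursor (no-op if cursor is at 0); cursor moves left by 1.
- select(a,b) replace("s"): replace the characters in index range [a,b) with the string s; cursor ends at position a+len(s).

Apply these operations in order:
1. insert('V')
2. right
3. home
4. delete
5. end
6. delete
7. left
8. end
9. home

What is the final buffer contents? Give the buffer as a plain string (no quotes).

Answer: AWCLRVO

Derivation:
After op 1 (insert('V')): buf='VAWCLRVO' cursor=1
After op 2 (right): buf='VAWCLRVO' cursor=2
After op 3 (home): buf='VAWCLRVO' cursor=0
After op 4 (delete): buf='AWCLRVO' cursor=0
After op 5 (end): buf='AWCLRVO' cursor=7
After op 6 (delete): buf='AWCLRVO' cursor=7
After op 7 (left): buf='AWCLRVO' cursor=6
After op 8 (end): buf='AWCLRVO' cursor=7
After op 9 (home): buf='AWCLRVO' cursor=0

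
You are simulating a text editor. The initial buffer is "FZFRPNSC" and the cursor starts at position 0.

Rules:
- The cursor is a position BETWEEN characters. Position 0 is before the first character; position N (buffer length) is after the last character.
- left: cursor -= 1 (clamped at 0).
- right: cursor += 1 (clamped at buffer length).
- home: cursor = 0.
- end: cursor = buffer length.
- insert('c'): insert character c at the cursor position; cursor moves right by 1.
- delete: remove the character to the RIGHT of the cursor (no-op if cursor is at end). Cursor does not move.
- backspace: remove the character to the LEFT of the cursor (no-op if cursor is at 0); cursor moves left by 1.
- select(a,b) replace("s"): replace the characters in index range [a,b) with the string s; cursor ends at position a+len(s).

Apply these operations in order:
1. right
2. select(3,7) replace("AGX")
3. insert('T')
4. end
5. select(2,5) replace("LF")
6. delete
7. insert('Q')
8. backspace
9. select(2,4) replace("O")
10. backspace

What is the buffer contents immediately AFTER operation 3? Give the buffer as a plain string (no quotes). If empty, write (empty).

Answer: FZFAGXTC

Derivation:
After op 1 (right): buf='FZFRPNSC' cursor=1
After op 2 (select(3,7) replace("AGX")): buf='FZFAGXC' cursor=6
After op 3 (insert('T')): buf='FZFAGXTC' cursor=7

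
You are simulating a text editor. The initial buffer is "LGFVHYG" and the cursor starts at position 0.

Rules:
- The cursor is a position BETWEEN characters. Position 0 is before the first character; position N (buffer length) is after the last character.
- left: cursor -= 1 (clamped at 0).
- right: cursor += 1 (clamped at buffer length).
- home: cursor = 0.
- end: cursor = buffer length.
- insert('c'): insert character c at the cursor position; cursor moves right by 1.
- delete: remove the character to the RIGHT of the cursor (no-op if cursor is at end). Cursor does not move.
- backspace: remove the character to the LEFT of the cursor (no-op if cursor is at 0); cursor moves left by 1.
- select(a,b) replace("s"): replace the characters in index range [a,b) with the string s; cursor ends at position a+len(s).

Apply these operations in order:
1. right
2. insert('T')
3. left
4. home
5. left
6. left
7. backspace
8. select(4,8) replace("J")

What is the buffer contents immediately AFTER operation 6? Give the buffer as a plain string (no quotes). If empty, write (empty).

After op 1 (right): buf='LGFVHYG' cursor=1
After op 2 (insert('T')): buf='LTGFVHYG' cursor=2
After op 3 (left): buf='LTGFVHYG' cursor=1
After op 4 (home): buf='LTGFVHYG' cursor=0
After op 5 (left): buf='LTGFVHYG' cursor=0
After op 6 (left): buf='LTGFVHYG' cursor=0

Answer: LTGFVHYG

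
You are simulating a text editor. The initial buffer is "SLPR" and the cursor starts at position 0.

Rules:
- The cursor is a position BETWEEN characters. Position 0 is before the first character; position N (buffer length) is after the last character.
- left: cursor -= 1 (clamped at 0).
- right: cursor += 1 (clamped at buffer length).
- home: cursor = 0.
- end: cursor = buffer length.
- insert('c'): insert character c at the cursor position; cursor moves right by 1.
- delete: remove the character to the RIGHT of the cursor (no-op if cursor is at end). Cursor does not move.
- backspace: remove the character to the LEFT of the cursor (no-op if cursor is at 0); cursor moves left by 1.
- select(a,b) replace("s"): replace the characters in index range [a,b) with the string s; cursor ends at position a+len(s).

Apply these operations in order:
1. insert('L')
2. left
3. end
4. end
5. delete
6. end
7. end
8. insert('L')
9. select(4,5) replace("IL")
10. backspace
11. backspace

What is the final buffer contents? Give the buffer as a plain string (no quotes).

Answer: LSLPL

Derivation:
After op 1 (insert('L')): buf='LSLPR' cursor=1
After op 2 (left): buf='LSLPR' cursor=0
After op 3 (end): buf='LSLPR' cursor=5
After op 4 (end): buf='LSLPR' cursor=5
After op 5 (delete): buf='LSLPR' cursor=5
After op 6 (end): buf='LSLPR' cursor=5
After op 7 (end): buf='LSLPR' cursor=5
After op 8 (insert('L')): buf='LSLPRL' cursor=6
After op 9 (select(4,5) replace("IL")): buf='LSLPILL' cursor=6
After op 10 (backspace): buf='LSLPIL' cursor=5
After op 11 (backspace): buf='LSLPL' cursor=4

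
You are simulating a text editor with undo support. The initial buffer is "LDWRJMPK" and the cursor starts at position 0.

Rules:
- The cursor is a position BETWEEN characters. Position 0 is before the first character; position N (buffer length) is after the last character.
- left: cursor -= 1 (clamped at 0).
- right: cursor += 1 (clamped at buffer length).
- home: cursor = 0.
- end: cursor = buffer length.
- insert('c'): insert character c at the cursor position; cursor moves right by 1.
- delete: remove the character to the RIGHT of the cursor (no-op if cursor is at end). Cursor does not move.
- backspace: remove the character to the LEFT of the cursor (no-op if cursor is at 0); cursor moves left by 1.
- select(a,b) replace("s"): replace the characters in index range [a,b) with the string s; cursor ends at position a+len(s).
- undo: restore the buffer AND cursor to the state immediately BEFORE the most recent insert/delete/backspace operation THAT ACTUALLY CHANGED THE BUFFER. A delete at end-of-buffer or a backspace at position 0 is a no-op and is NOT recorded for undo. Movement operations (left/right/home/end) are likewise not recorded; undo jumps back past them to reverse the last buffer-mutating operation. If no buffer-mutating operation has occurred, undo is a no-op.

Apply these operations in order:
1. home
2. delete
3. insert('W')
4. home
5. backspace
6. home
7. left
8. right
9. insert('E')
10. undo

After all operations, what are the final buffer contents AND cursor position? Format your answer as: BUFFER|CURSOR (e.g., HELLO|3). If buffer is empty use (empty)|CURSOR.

Answer: WDWRJMPK|1

Derivation:
After op 1 (home): buf='LDWRJMPK' cursor=0
After op 2 (delete): buf='DWRJMPK' cursor=0
After op 3 (insert('W')): buf='WDWRJMPK' cursor=1
After op 4 (home): buf='WDWRJMPK' cursor=0
After op 5 (backspace): buf='WDWRJMPK' cursor=0
After op 6 (home): buf='WDWRJMPK' cursor=0
After op 7 (left): buf='WDWRJMPK' cursor=0
After op 8 (right): buf='WDWRJMPK' cursor=1
After op 9 (insert('E')): buf='WEDWRJMPK' cursor=2
After op 10 (undo): buf='WDWRJMPK' cursor=1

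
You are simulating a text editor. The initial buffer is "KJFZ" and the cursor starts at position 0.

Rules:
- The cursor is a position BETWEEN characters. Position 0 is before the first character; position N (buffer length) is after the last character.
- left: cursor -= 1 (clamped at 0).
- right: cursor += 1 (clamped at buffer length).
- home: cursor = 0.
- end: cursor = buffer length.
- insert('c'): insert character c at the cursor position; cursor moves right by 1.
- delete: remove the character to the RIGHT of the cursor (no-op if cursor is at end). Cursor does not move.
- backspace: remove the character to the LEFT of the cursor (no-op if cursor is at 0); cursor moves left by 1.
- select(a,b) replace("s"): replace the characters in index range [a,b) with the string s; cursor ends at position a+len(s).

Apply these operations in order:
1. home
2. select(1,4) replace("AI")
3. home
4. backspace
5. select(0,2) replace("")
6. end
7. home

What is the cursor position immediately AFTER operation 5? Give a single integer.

After op 1 (home): buf='KJFZ' cursor=0
After op 2 (select(1,4) replace("AI")): buf='KAI' cursor=3
After op 3 (home): buf='KAI' cursor=0
After op 4 (backspace): buf='KAI' cursor=0
After op 5 (select(0,2) replace("")): buf='I' cursor=0

Answer: 0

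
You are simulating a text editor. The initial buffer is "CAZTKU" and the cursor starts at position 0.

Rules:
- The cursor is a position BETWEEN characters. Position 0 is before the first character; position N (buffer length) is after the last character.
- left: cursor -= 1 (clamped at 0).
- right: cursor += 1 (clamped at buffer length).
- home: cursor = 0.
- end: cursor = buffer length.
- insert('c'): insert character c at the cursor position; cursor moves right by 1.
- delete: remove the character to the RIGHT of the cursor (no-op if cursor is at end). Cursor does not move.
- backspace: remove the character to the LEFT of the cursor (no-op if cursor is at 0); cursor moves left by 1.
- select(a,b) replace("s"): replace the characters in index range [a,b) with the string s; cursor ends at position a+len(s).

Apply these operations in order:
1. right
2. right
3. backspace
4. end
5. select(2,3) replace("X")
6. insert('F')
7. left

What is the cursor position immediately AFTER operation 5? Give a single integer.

After op 1 (right): buf='CAZTKU' cursor=1
After op 2 (right): buf='CAZTKU' cursor=2
After op 3 (backspace): buf='CZTKU' cursor=1
After op 4 (end): buf='CZTKU' cursor=5
After op 5 (select(2,3) replace("X")): buf='CZXKU' cursor=3

Answer: 3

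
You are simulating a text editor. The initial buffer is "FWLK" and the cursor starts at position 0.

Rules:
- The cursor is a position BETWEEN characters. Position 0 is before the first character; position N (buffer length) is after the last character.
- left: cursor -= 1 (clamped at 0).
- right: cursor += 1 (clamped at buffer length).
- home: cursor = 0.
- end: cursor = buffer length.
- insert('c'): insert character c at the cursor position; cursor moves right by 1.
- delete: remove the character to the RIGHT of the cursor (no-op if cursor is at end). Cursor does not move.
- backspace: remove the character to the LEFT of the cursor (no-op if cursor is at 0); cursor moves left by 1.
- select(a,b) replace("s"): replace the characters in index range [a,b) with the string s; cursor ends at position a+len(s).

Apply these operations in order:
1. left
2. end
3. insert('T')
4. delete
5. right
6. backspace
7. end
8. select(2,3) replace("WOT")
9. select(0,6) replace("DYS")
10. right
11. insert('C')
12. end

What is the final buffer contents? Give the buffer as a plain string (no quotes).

After op 1 (left): buf='FWLK' cursor=0
After op 2 (end): buf='FWLK' cursor=4
After op 3 (insert('T')): buf='FWLKT' cursor=5
After op 4 (delete): buf='FWLKT' cursor=5
After op 5 (right): buf='FWLKT' cursor=5
After op 6 (backspace): buf='FWLK' cursor=4
After op 7 (end): buf='FWLK' cursor=4
After op 8 (select(2,3) replace("WOT")): buf='FWWOTK' cursor=5
After op 9 (select(0,6) replace("DYS")): buf='DYS' cursor=3
After op 10 (right): buf='DYS' cursor=3
After op 11 (insert('C')): buf='DYSC' cursor=4
After op 12 (end): buf='DYSC' cursor=4

Answer: DYSC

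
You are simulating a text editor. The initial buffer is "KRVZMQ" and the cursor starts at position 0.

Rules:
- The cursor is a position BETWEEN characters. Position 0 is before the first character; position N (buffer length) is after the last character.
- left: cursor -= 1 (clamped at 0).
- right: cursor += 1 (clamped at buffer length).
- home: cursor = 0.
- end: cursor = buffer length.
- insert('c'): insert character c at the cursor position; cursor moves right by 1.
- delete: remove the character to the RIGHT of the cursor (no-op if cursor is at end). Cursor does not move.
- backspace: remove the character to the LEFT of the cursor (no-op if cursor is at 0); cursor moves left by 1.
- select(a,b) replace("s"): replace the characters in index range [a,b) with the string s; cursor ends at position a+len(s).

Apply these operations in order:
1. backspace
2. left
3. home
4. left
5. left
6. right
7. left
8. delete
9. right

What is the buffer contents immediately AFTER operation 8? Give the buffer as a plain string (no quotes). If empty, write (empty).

After op 1 (backspace): buf='KRVZMQ' cursor=0
After op 2 (left): buf='KRVZMQ' cursor=0
After op 3 (home): buf='KRVZMQ' cursor=0
After op 4 (left): buf='KRVZMQ' cursor=0
After op 5 (left): buf='KRVZMQ' cursor=0
After op 6 (right): buf='KRVZMQ' cursor=1
After op 7 (left): buf='KRVZMQ' cursor=0
After op 8 (delete): buf='RVZMQ' cursor=0

Answer: RVZMQ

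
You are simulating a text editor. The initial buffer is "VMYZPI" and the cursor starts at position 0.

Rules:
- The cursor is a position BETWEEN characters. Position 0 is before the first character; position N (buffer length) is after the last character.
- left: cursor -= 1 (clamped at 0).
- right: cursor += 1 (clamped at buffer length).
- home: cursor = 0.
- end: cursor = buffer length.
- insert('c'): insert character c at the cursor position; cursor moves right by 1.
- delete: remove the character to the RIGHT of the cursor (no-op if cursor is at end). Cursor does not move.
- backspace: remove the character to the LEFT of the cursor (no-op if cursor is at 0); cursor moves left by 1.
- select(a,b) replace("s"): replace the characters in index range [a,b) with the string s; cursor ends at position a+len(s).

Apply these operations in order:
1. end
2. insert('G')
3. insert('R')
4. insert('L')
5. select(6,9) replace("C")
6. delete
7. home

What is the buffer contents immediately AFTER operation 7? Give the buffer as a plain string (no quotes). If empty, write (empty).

After op 1 (end): buf='VMYZPI' cursor=6
After op 2 (insert('G')): buf='VMYZPIG' cursor=7
After op 3 (insert('R')): buf='VMYZPIGR' cursor=8
After op 4 (insert('L')): buf='VMYZPIGRL' cursor=9
After op 5 (select(6,9) replace("C")): buf='VMYZPIC' cursor=7
After op 6 (delete): buf='VMYZPIC' cursor=7
After op 7 (home): buf='VMYZPIC' cursor=0

Answer: VMYZPIC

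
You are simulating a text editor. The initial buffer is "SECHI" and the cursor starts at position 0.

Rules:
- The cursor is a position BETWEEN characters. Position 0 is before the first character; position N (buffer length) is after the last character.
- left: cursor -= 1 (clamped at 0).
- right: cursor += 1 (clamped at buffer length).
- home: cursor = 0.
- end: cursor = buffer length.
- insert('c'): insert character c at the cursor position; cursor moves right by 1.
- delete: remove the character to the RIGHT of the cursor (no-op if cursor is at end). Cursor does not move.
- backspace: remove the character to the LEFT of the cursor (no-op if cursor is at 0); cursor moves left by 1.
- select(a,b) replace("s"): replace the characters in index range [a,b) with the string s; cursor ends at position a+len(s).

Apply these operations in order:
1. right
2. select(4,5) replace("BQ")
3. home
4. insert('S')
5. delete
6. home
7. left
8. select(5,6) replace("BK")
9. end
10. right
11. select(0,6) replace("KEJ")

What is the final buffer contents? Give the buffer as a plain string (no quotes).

Answer: KEJK

Derivation:
After op 1 (right): buf='SECHI' cursor=1
After op 2 (select(4,5) replace("BQ")): buf='SECHBQ' cursor=6
After op 3 (home): buf='SECHBQ' cursor=0
After op 4 (insert('S')): buf='SSECHBQ' cursor=1
After op 5 (delete): buf='SECHBQ' cursor=1
After op 6 (home): buf='SECHBQ' cursor=0
After op 7 (left): buf='SECHBQ' cursor=0
After op 8 (select(5,6) replace("BK")): buf='SECHBBK' cursor=7
After op 9 (end): buf='SECHBBK' cursor=7
After op 10 (right): buf='SECHBBK' cursor=7
After op 11 (select(0,6) replace("KEJ")): buf='KEJK' cursor=3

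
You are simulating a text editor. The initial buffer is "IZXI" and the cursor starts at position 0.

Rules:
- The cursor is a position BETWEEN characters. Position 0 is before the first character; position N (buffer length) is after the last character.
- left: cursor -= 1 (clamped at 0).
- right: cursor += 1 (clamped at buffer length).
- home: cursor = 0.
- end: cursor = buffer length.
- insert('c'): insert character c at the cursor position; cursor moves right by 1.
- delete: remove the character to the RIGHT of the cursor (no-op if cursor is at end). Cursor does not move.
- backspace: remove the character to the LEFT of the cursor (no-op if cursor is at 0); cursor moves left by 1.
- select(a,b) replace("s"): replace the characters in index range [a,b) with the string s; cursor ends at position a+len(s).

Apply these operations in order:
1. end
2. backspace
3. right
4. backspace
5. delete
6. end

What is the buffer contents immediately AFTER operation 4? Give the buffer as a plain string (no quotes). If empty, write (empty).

After op 1 (end): buf='IZXI' cursor=4
After op 2 (backspace): buf='IZX' cursor=3
After op 3 (right): buf='IZX' cursor=3
After op 4 (backspace): buf='IZ' cursor=2

Answer: IZ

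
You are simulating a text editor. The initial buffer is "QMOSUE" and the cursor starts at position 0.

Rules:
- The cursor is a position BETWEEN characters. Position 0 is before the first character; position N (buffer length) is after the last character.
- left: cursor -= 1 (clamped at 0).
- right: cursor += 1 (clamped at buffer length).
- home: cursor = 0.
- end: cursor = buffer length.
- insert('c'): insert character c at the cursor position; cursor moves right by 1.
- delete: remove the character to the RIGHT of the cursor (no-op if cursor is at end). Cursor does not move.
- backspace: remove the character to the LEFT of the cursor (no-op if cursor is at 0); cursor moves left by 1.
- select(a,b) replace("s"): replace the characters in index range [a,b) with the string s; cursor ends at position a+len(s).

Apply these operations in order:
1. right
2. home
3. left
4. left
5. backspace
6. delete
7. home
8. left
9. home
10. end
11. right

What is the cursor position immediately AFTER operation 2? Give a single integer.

Answer: 0

Derivation:
After op 1 (right): buf='QMOSUE' cursor=1
After op 2 (home): buf='QMOSUE' cursor=0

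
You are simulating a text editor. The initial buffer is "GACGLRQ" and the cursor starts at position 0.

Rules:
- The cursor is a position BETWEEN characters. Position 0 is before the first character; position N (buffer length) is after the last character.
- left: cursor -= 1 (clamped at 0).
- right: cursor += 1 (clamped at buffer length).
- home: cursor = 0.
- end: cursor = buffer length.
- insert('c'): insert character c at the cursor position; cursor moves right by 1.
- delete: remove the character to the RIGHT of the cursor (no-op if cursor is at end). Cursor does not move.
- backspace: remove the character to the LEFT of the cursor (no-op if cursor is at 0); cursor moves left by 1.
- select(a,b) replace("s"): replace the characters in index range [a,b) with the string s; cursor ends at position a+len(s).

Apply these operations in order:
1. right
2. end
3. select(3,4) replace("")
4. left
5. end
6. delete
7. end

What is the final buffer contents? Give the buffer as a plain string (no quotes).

Answer: GACLRQ

Derivation:
After op 1 (right): buf='GACGLRQ' cursor=1
After op 2 (end): buf='GACGLRQ' cursor=7
After op 3 (select(3,4) replace("")): buf='GACLRQ' cursor=3
After op 4 (left): buf='GACLRQ' cursor=2
After op 5 (end): buf='GACLRQ' cursor=6
After op 6 (delete): buf='GACLRQ' cursor=6
After op 7 (end): buf='GACLRQ' cursor=6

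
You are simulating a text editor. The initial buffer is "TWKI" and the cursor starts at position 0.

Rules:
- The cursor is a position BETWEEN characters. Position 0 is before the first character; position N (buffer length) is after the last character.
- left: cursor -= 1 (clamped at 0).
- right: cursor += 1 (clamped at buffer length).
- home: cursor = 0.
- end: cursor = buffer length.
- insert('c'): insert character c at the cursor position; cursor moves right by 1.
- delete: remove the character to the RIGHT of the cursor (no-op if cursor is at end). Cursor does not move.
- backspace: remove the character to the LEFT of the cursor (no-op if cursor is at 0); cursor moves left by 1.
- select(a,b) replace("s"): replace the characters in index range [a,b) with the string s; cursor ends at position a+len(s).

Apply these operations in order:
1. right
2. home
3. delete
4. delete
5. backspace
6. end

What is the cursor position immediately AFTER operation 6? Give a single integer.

After op 1 (right): buf='TWKI' cursor=1
After op 2 (home): buf='TWKI' cursor=0
After op 3 (delete): buf='WKI' cursor=0
After op 4 (delete): buf='KI' cursor=0
After op 5 (backspace): buf='KI' cursor=0
After op 6 (end): buf='KI' cursor=2

Answer: 2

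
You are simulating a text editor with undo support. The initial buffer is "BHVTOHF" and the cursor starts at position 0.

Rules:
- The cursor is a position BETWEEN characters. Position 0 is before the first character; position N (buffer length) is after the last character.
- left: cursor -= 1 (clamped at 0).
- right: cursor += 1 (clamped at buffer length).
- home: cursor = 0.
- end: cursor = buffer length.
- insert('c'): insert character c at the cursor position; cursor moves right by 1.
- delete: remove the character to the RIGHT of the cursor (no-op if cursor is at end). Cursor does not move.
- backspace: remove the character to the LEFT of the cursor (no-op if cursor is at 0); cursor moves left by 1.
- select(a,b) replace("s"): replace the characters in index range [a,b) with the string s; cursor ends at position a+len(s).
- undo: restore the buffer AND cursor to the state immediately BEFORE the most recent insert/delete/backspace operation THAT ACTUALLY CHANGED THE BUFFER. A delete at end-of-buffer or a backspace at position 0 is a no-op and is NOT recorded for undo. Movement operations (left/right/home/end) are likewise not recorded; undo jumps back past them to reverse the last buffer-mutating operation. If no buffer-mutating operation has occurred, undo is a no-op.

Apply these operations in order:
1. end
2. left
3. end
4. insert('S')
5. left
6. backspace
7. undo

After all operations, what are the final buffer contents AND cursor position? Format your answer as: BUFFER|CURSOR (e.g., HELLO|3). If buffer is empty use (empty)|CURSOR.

Answer: BHVTOHFS|7

Derivation:
After op 1 (end): buf='BHVTOHF' cursor=7
After op 2 (left): buf='BHVTOHF' cursor=6
After op 3 (end): buf='BHVTOHF' cursor=7
After op 4 (insert('S')): buf='BHVTOHFS' cursor=8
After op 5 (left): buf='BHVTOHFS' cursor=7
After op 6 (backspace): buf='BHVTOHS' cursor=6
After op 7 (undo): buf='BHVTOHFS' cursor=7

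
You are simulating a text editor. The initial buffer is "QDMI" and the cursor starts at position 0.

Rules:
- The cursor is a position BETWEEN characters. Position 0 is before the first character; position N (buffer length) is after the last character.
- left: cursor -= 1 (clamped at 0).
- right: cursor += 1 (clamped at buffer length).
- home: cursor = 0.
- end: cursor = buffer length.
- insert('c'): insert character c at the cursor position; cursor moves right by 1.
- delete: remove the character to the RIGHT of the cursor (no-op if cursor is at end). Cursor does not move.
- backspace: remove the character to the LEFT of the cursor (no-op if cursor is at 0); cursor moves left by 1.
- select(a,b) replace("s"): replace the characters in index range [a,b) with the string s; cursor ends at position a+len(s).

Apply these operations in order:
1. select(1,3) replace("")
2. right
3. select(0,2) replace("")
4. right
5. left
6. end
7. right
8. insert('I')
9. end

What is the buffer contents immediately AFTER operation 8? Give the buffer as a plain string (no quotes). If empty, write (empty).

After op 1 (select(1,3) replace("")): buf='QI' cursor=1
After op 2 (right): buf='QI' cursor=2
After op 3 (select(0,2) replace("")): buf='(empty)' cursor=0
After op 4 (right): buf='(empty)' cursor=0
After op 5 (left): buf='(empty)' cursor=0
After op 6 (end): buf='(empty)' cursor=0
After op 7 (right): buf='(empty)' cursor=0
After op 8 (insert('I')): buf='I' cursor=1

Answer: I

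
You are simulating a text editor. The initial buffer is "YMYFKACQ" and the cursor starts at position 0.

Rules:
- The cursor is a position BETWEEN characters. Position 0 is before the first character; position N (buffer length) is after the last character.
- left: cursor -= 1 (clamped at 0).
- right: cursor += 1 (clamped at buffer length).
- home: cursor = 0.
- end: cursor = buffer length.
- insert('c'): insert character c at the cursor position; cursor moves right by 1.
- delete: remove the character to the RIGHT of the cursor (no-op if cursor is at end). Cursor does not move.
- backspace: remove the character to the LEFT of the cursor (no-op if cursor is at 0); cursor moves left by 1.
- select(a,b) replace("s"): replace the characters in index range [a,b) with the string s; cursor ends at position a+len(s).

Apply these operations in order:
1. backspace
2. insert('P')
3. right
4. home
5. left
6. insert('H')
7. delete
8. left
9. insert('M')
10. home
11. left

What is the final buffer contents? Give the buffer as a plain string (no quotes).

Answer: MHYMYFKACQ

Derivation:
After op 1 (backspace): buf='YMYFKACQ' cursor=0
After op 2 (insert('P')): buf='PYMYFKACQ' cursor=1
After op 3 (right): buf='PYMYFKACQ' cursor=2
After op 4 (home): buf='PYMYFKACQ' cursor=0
After op 5 (left): buf='PYMYFKACQ' cursor=0
After op 6 (insert('H')): buf='HPYMYFKACQ' cursor=1
After op 7 (delete): buf='HYMYFKACQ' cursor=1
After op 8 (left): buf='HYMYFKACQ' cursor=0
After op 9 (insert('M')): buf='MHYMYFKACQ' cursor=1
After op 10 (home): buf='MHYMYFKACQ' cursor=0
After op 11 (left): buf='MHYMYFKACQ' cursor=0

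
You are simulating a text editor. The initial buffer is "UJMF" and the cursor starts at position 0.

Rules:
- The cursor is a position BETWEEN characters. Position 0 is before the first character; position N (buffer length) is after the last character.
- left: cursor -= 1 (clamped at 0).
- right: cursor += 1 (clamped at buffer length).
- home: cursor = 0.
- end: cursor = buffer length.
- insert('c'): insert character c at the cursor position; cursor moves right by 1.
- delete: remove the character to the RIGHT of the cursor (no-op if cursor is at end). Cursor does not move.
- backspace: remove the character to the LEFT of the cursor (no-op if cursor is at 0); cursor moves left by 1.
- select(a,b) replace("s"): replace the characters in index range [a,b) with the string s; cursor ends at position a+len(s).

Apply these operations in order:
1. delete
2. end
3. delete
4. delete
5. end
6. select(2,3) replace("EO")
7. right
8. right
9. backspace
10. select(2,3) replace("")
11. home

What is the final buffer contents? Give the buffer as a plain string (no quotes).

After op 1 (delete): buf='JMF' cursor=0
After op 2 (end): buf='JMF' cursor=3
After op 3 (delete): buf='JMF' cursor=3
After op 4 (delete): buf='JMF' cursor=3
After op 5 (end): buf='JMF' cursor=3
After op 6 (select(2,3) replace("EO")): buf='JMEO' cursor=4
After op 7 (right): buf='JMEO' cursor=4
After op 8 (right): buf='JMEO' cursor=4
After op 9 (backspace): buf='JME' cursor=3
After op 10 (select(2,3) replace("")): buf='JM' cursor=2
After op 11 (home): buf='JM' cursor=0

Answer: JM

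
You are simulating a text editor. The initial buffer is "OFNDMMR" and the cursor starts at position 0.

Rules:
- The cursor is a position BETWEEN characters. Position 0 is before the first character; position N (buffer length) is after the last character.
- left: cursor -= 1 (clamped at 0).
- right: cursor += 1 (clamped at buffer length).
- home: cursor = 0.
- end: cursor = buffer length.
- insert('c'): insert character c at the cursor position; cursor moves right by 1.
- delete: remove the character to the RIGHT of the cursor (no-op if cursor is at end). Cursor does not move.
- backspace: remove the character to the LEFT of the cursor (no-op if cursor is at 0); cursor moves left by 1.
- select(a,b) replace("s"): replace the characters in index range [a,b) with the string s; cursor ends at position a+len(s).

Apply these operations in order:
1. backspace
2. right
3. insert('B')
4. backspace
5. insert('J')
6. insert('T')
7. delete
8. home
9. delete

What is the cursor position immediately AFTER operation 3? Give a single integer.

After op 1 (backspace): buf='OFNDMMR' cursor=0
After op 2 (right): buf='OFNDMMR' cursor=1
After op 3 (insert('B')): buf='OBFNDMMR' cursor=2

Answer: 2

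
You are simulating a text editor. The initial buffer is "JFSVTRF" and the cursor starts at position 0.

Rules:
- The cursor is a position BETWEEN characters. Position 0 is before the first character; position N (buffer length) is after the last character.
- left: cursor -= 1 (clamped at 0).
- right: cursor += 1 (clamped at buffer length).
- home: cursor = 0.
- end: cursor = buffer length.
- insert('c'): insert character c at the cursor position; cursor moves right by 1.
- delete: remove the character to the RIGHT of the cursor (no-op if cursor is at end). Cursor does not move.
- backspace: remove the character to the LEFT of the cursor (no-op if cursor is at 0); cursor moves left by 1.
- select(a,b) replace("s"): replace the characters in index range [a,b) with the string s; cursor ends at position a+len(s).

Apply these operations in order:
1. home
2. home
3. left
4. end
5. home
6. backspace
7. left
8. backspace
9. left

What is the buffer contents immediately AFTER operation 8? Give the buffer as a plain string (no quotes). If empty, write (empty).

Answer: JFSVTRF

Derivation:
After op 1 (home): buf='JFSVTRF' cursor=0
After op 2 (home): buf='JFSVTRF' cursor=0
After op 3 (left): buf='JFSVTRF' cursor=0
After op 4 (end): buf='JFSVTRF' cursor=7
After op 5 (home): buf='JFSVTRF' cursor=0
After op 6 (backspace): buf='JFSVTRF' cursor=0
After op 7 (left): buf='JFSVTRF' cursor=0
After op 8 (backspace): buf='JFSVTRF' cursor=0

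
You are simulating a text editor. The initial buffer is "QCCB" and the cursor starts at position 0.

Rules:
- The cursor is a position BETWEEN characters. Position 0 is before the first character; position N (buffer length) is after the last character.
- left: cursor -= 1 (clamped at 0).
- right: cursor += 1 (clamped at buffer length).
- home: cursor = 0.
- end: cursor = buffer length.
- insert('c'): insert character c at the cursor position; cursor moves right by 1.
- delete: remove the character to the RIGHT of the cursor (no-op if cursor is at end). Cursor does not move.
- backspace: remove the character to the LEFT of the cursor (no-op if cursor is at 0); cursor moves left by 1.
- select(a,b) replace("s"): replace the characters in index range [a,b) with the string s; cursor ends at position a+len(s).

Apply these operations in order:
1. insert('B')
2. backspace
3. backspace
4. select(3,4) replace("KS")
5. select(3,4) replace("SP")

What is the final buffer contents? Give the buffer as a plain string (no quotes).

After op 1 (insert('B')): buf='BQCCB' cursor=1
After op 2 (backspace): buf='QCCB' cursor=0
After op 3 (backspace): buf='QCCB' cursor=0
After op 4 (select(3,4) replace("KS")): buf='QCCKS' cursor=5
After op 5 (select(3,4) replace("SP")): buf='QCCSPS' cursor=5

Answer: QCCSPS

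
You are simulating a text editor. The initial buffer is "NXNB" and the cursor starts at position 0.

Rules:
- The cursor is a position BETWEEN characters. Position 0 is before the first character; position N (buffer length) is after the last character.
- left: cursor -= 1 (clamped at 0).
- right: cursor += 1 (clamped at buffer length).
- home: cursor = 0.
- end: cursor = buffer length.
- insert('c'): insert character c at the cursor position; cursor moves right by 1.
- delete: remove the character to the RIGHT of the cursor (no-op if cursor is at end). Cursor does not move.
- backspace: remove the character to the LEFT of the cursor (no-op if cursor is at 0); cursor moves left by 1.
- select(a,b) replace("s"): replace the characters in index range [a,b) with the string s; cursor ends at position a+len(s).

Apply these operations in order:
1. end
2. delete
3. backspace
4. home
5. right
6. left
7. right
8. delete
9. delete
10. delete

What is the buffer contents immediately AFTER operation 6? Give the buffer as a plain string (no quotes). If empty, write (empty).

After op 1 (end): buf='NXNB' cursor=4
After op 2 (delete): buf='NXNB' cursor=4
After op 3 (backspace): buf='NXN' cursor=3
After op 4 (home): buf='NXN' cursor=0
After op 5 (right): buf='NXN' cursor=1
After op 6 (left): buf='NXN' cursor=0

Answer: NXN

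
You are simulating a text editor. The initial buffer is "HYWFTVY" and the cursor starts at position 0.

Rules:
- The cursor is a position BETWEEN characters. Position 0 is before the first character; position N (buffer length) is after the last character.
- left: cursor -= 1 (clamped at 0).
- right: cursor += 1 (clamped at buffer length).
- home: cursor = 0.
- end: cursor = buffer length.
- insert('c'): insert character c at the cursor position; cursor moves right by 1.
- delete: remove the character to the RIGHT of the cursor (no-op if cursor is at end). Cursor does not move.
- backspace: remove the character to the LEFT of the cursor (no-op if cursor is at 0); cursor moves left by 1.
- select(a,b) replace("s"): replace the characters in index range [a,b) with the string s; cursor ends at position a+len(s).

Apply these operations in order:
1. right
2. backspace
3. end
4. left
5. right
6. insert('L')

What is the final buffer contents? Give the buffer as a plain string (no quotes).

Answer: YWFTVYL

Derivation:
After op 1 (right): buf='HYWFTVY' cursor=1
After op 2 (backspace): buf='YWFTVY' cursor=0
After op 3 (end): buf='YWFTVY' cursor=6
After op 4 (left): buf='YWFTVY' cursor=5
After op 5 (right): buf='YWFTVY' cursor=6
After op 6 (insert('L')): buf='YWFTVYL' cursor=7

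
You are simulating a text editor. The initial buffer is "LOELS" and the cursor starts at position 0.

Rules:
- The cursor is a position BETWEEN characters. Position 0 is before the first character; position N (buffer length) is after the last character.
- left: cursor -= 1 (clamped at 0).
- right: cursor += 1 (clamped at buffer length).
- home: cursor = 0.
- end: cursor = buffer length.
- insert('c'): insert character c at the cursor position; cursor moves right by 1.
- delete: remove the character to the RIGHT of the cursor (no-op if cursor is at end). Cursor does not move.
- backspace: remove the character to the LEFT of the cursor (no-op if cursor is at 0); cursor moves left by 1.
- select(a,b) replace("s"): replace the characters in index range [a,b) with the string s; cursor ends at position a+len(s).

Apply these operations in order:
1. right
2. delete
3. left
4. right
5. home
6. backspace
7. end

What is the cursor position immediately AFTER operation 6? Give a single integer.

After op 1 (right): buf='LOELS' cursor=1
After op 2 (delete): buf='LELS' cursor=1
After op 3 (left): buf='LELS' cursor=0
After op 4 (right): buf='LELS' cursor=1
After op 5 (home): buf='LELS' cursor=0
After op 6 (backspace): buf='LELS' cursor=0

Answer: 0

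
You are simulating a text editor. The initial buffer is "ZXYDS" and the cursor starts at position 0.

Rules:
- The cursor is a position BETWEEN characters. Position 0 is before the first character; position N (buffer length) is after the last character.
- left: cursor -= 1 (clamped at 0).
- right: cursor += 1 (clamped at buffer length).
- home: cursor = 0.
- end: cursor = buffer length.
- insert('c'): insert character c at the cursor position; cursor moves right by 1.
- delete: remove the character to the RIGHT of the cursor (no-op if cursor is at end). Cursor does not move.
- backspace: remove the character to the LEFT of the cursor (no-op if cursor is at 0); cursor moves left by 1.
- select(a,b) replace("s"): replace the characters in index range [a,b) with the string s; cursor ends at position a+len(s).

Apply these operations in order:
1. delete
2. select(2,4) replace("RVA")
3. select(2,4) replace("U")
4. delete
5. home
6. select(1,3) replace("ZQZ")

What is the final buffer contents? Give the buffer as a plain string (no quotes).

After op 1 (delete): buf='XYDS' cursor=0
After op 2 (select(2,4) replace("RVA")): buf='XYRVA' cursor=5
After op 3 (select(2,4) replace("U")): buf='XYUA' cursor=3
After op 4 (delete): buf='XYU' cursor=3
After op 5 (home): buf='XYU' cursor=0
After op 6 (select(1,3) replace("ZQZ")): buf='XZQZ' cursor=4

Answer: XZQZ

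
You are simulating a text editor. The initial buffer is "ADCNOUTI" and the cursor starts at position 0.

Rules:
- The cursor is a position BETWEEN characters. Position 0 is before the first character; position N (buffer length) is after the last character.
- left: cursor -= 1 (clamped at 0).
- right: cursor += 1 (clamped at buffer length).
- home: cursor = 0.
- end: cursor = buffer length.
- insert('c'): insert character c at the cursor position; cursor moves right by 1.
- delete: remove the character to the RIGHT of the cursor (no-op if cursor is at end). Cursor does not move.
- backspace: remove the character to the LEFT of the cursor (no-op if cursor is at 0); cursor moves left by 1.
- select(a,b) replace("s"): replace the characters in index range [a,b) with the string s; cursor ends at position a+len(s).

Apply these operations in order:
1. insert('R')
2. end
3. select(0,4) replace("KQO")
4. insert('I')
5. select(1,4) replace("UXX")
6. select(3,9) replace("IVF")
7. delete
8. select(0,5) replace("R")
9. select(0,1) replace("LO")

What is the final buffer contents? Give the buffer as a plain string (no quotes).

Answer: LOF

Derivation:
After op 1 (insert('R')): buf='RADCNOUTI' cursor=1
After op 2 (end): buf='RADCNOUTI' cursor=9
After op 3 (select(0,4) replace("KQO")): buf='KQONOUTI' cursor=3
After op 4 (insert('I')): buf='KQOINOUTI' cursor=4
After op 5 (select(1,4) replace("UXX")): buf='KUXXNOUTI' cursor=4
After op 6 (select(3,9) replace("IVF")): buf='KUXIVF' cursor=6
After op 7 (delete): buf='KUXIVF' cursor=6
After op 8 (select(0,5) replace("R")): buf='RF' cursor=1
After op 9 (select(0,1) replace("LO")): buf='LOF' cursor=2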